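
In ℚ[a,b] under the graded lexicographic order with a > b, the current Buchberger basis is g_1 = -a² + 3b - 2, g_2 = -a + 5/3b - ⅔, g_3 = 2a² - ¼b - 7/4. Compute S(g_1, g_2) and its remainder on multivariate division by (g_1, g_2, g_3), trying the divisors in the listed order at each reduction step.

S(g_1, g_2) = 5/3ab - ⅔a - 3b + 2; remainder on division = 25/9b² - 47/9b + 22/9.

lcm(LM(g_1), LM(g_2)) = a².
S = (lcm/LT(g_1))·g_1 − (lcm/LT(g_2))·g_2 = 5/3ab - ⅔a - 3b + 2.
Reduce S modulo (g_1, g_2, g_3) in that order:
  leading term ab: subtract (-5/3b)·g_2 from 5/3ab - ⅔a - 3b + 2 → 25/9b² - ⅔a - 37/9b + 2
  leading term b²: no divisor's leading term divides it; move 25/9b² to the remainder.
  leading term a: subtract (⅔)·g_2 from -⅔a - 37/9b + 2 → -47/9b + 22/9
  leading term b: no divisor's leading term divides it; move -47/9b to the remainder.
  leading term 1: no divisor's leading term divides it; move 22/9 to the remainder.
The remainder 25/9b² - 47/9b + 22/9 is nonzero, so it would be added as the next basis element.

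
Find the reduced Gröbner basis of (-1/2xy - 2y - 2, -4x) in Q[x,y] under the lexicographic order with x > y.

Buchberger's algorithm terminates because the ascending chain of leading-term ideals stabilizes.

f_1 = -1/2xy - 2y - 2, LT = xy.
f_2 = -4x, LT = x.

S(f_1,f_2): lcm = xy. S = 4y + 4.
  leading term y: no divisor's leading term divides it; move 4y to the remainder.
  leading term 1: no divisor's leading term divides it; move 4 to the remainder.
  remainder 4y + 4 ≠ 0; add g_3 = 4y + 4 to the basis.

S(f_1,g_3): lcm = xy. S = -x + 4y + 4.
  leading term x: subtract (1/4)·f_2 from -x + 4y + 4 → 4y + 4
  leading term y: subtract (1)·g_3 from 4y + 4 → 0
  remainder 0.

S(f_2,g_3): leading monomials are coprime, so the S-polynomial reduces to 0 (Buchberger's first criterion).
Every S-polynomial of the final basis reduces to 0, so we have a Gröbner basis.
Inter-reduce: drop elements whose leading term is divisible by another's, tail-reduce, and make monic.

G = {x, y + 1}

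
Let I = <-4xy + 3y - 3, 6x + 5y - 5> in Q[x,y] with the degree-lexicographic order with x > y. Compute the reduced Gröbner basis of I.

G = {y^2 - 1/10y - 9/10, x + 5/6y - 5/6}

f_1 = -4xy + 3y - 3, LT = xy.
f_2 = 6x + 5y - 5, LT = x.

S(f_1,f_2): lcm = xy. S = -5/6y^2 + 1/12y + 3/4.
  leading term y^2: no divisor's leading term divides it; move -5/6y^2 to the remainder.
  leading term y: no divisor's leading term divides it; move 1/12y to the remainder.
  leading term 1: no divisor's leading term divides it; move 3/4 to the remainder.
  remainder -5/6y^2 + 1/12y + 3/4 ≠ 0; add g_3 = -5/6y^2 + 1/12y + 3/4 to the basis.

S(f_1,g_3): lcm = xy^2. S = 1/10xy - 3/4y^2 + 9/10x + 3/4y.
  leading term xy: subtract (-1/40)·f_1 from 1/10xy - 3/4y^2 + 9/10x + 3/4y → -3/4y^2 + 9/10x + 33/40y - 3/40
  leading term y^2: subtract (9/10)·g_3 from -3/4y^2 + 9/10x + 33/40y - 3/40 → 9/10x + 3/4y - 3/4
  leading term x: subtract (3/20)·f_2 from 9/10x + 3/4y - 3/4 → 0
  remainder 0.

S(f_2,g_3): leading monomials are coprime, so the S-polynomial reduces to 0 (Buchberger's first criterion).
Every S-polynomial of the final basis reduces to 0, so we have a Gröbner basis.
Inter-reduce: drop elements whose leading term is divisible by another's, tail-reduce, and make monic.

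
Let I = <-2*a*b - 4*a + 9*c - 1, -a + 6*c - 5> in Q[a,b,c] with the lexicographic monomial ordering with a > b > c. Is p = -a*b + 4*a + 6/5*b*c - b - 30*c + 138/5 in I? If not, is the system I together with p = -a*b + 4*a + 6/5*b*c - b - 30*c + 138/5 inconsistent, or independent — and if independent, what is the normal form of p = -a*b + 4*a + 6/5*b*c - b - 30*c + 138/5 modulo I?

-a*b + 4*a + 6/5*b*c - b - 30*c + 138/5 lies in I (it reduces to 0).

First compute the reduced Gröbner basis of I by Buchberger's algorithm.
f_1 = -2*a*b - 4*a + 9*c - 1, LT = a*b.
f_2 = -a + 6*c - 5, LT = a.

S(f_1,f_2): lcm = a*b. S = 2*a + 6*b*c - 5*b - 9/2*c + 1/2.
  leading term a: subtract (-2)·f_2 from 2*a + 6*b*c - 5*b - 9/2*c + 1/2 → 6*b*c - 5*b + 15/2*c - 19/2
  leading term b*c: no divisor's leading term divides it; move 6*b*c to the remainder.
  leading term b: no divisor's leading term divides it; move -5*b to the remainder.
  leading term c: no divisor's leading term divides it; move 15/2*c to the remainder.
  leading term 1: no divisor's leading term divides it; move -19/2 to the remainder.
  remainder 6*b*c - 5*b + 15/2*c - 19/2 ≠ 0; add h_3 = 6*b*c - 5*b + 15/2*c - 19/2 to the basis.

S(f_1,h_3): lcm = a*b*c. S = 5/6*a*b + 3/4*a*c + 19/12*a - 9/2*c**2 + 1/2*c.
  leading term a*b: subtract (-5/12)·f_1 from 5/6*a*b + 3/4*a*c + 19/12*a - 9/2*c**2 + 1/2*c → 3/4*a*c - 1/12*a - 9/2*c**2 + 17/4*c - 5/12
  leading term a*c: subtract (-3/4*c)·f_2 from 3/4*a*c - 1/12*a - 9/2*c**2 + 17/4*c - 5/12 → -1/12*a + 1/2*c - 5/12
  leading term a: subtract (1/12)·f_2 from -1/12*a + 1/2*c - 5/12 → 0
  remainder 0.

S(f_2,h_3): leading monomials are coprime, so the S-polynomial reduces to 0 (Buchberger's first criterion).
Every S-polynomial of the final basis reduces to 0, so we have a Gröbner basis.
Inter-reduce: drop elements whose leading term is divisible by another's, tail-reduce, and make monic.
Reduced Gröbner basis: {a - 6*c + 5, b*c - 5/6*b + 5/4*c - 19/12}.
Label its elements g_1 = a - 6*c + 5, g_2 = b*c - 5/6*b + 5/4*c - 19/12.

Reduce p = -a*b + 4*a + 6/5*b*c - b - 30*c + 138/5 modulo G:
  leading term a*b: subtract (-b)·g_1 from -a*b + 4*a + 6/5*b*c - b - 30*c + 138/5 → 4*a - 24/5*b*c + 4*b - 30*c + 138/5
  leading term a: subtract (4)·g_1 from 4*a - 24/5*b*c + 4*b - 30*c + 138/5 → -24/5*b*c + 4*b - 6*c + 38/5
  leading term b*c: subtract (-24/5)·g_2 from -24/5*b*c + 4*b - 6*c + 38/5 → 0
  normal form = 0.
Since the normal form is 0, p ∈ I.

Ideal membership is decidable via reduction modulo a Gröbner basis.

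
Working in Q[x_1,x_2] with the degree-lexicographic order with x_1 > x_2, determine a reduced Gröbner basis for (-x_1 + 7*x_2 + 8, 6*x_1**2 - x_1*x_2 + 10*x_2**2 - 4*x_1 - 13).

f_1 = -x_1 + 7*x_2 + 8, LT = x_1.
f_2 = 6*x_1**2 - x_1*x_2 + 10*x_2**2 - 4*x_1 - 13, LT = x_1**2.

S(f_1,f_2): lcm = x_1**2. S = -41/6*x_1*x_2 - 5/3*x_2**2 - 22/3*x_1 + 13/6.
  leading term x_1*x_2: subtract (41/6*x_2)·f_1 from -41/6*x_1*x_2 - 5/3*x_2**2 - 22/3*x_1 + 13/6 → -99/2*x_2**2 - 22/3*x_1 - 164/3*x_2 + 13/6
  leading term x_2**2: no divisor's leading term divides it; move -99/2*x_2**2 to the remainder.
  leading term x_1: subtract (22/3)·f_1 from -22/3*x_1 - 164/3*x_2 + 13/6 → -106*x_2 - 113/2
  leading term x_2: no divisor's leading term divides it; move -106*x_2 to the remainder.
  leading term 1: no divisor's leading term divides it; move -113/2 to the remainder.
  remainder -99/2*x_2**2 - 106*x_2 - 113/2 ≠ 0; add g_3 = -99/2*x_2**2 - 106*x_2 - 113/2 to the basis.

The other S-polynomials (S(f_1,g_3), S(f_2,g_3)) all reduce to 0 modulo the current basis, so we have a Gröbner basis.
Inter-reduce: drop elements whose leading term is divisible by another's, tail-reduce, and make monic.

G = {x_2**2 + 212/99*x_2 + 113/99, x_1 - 7*x_2 - 8}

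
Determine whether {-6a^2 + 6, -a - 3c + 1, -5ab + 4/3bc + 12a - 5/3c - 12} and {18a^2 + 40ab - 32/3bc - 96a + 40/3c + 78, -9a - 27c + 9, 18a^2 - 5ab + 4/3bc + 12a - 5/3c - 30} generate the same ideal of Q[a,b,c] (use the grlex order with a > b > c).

For a fixed monomial order, each ideal has a unique reduced Gröbner basis; comparing bases decides equality.
Buchberger on the first generating set:
f_1 = -6a^2 + 6, LT = a^2.
f_2 = -a - 3c + 1, LT = a.
f_3 = -5ab + 4/3bc + 12a - 5/3c - 12, LT = ab.

S(f_1,f_2): lcm = a^2. S = -3ac + a - 1.
  leading term ac: subtract (3c)·f_2 from -3ac + a - 1 → 9c^2 + a - 3c - 1
  leading term c^2: no divisor's leading term divides it; move 9c^2 to the remainder.
  leading term a: subtract (-1)·f_2 from a - 3c - 1 → -6c
  leading term c: no divisor's leading term divides it; move -6c to the remainder.
  remainder 9c^2 - 6c ≠ 0; add g_4 = 9c^2 - 6c to the basis.

S(f_1,f_3): lcm = a^2b. S = 4/15abc + 12/5a^2 - 1/3ac - 12/5a - b.
  leading term abc: subtract (-4/15bc)·f_2 from 4/15abc + 12/5a^2 - 1/3ac - 12/5a - b → -4/5bc^2 + 12/5a^2 - 1/3ac + 4/15bc - 12/5a - b
  leading term bc^2: subtract (-4/45b)·g_4 from -4/5bc^2 + 12/5a^2 - 1/3ac + 4/15bc - 12/5a - b → 12/5a^2 - 1/3ac - 4/15bc - 12/5a - b
  leading term a^2: subtract (-2/5)·f_1 from 12/5a^2 - 1/3ac - 4/15bc - 12/5a - b → -1/3ac - 4/15bc - 12/5a - b + 12/5
  leading term ac: subtract (1/3c)·f_2 from -1/3ac - 4/15bc - 12/5a - b + 12/5 → -4/15bc + c^2 - 12/5a - b - 1/3c + 12/5
  leading term bc: no divisor's leading term divides it; move -4/15bc to the remainder.
  leading term c^2: subtract (1/9)·g_4 from c^2 - 12/5a - b - 1/3c + 12/5 → -12/5a - b + 1/3c + 12/5
  leading term a: subtract (12/5)·f_2 from -12/5a - b + 1/3c + 12/5 → -b + 113/15c
  leading term b: no divisor's leading term divides it; move -b to the remainder.
  leading term c: no divisor's leading term divides it; move 113/15c to the remainder.
  remainder -4/15bc - b + 113/15c ≠ 0; add g_5 = -4/15bc - b + 113/15c to the basis.

S(f_2,f_3): lcm = ab. S = 49/15bc + 12/5a - b - 1/3c - 12/5.
  leading term bc: subtract (-49/4)·g_5 from 49/15bc + 12/5a - b - 1/3c - 12/5 → 12/5a - 53/4b + 1839/20c - 12/5
  leading term a: subtract (-12/5)·f_2 from 12/5a - 53/4b + 1839/20c - 12/5 → -53/4b + 339/4c
  leading term b: no divisor's leading term divides it; move -53/4b to the remainder.
  leading term c: no divisor's leading term divides it; move 339/4c to the remainder.
  remainder -53/4b + 339/4c ≠ 0; add g_6 = -53/4b + 339/4c to the basis.

The other S-polynomials (S(f_1,g_4), S(f_2,g_4), S(f_3,g_4), S(f_1,g_5), S(f_2,g_5), S(f_3,g_5), S(g_4,g_5), S(f_1,g_6), S(f_2,g_6), S(f_3,g_6), S(g_4,g_6), S(g_5,g_6)) all reduce to 0 modulo the current basis, so we have a Gröbner basis.
Inter-reduce: drop elements whose leading term is divisible by another's, tail-reduce, and make monic.
Reduced Gröbner basis: {c^2 - 2/3c, a + 3c - 1, b - 339/53c}.

Buchberger on the second generating set:
h_1 = 18a^2 + 40ab - 32/3bc - 96a + 40/3c + 78, LT = a^2.
h_2 = -9a - 27c + 9, LT = a.
h_3 = 18a^2 - 5ab + 4/3bc + 12a - 5/3c - 30, LT = a^2.

S(h_1,h_2): lcm = a^2. S = 20/9ab - 3ac - 16/27bc - 13/3a + 20/27c + 13/3.
  leading term ab: subtract (-20/81b)·h_2 from 20/9ab - 3ac - 16/27bc - 13/3a + 20/27c + 13/3 → -3ac - 196/27bc - 13/3a + 20/9b + 20/27c + 13/3
  leading term ac: subtract (1/3c)·h_2 from -3ac - 196/27bc - 13/3a + 20/9b + 20/27c + 13/3 → -196/27bc + 9c^2 - 13/3a + 20/9b - 61/27c + 13/3
  leading term bc: no divisor's leading term divides it; move -196/27bc to the remainder.
  leading term c^2: no divisor's leading term divides it; move 9c^2 to the remainder.
  leading term a: subtract (13/27)·h_2 from -13/3a + 20/9b - 61/27c + 13/3 → 20/9b + 290/27c
  leading term b: no divisor's leading term divides it; move 20/9b to the remainder.
  leading term c: no divisor's leading term divides it; move 290/27c to the remainder.
  remainder -196/27bc + 9c^2 + 20/9b + 290/27c ≠ 0; add k_4 = -196/27bc + 9c^2 + 20/9b + 290/27c to the basis.

S(h_1,h_3): lcm = a^2. S = 5/2ab - 2/3bc - 6a + 5/6c + 6.
  leading term ab: subtract (-5/18b)·h_2 from 5/2ab - 2/3bc - 6a + 5/6c + 6 → -49/6bc - 6a + 5/2b + 5/6c + 6
  leading term bc: subtract (9/8)·k_4 from -49/6bc - 6a + 5/2b + 5/6c + 6 → -81/8c^2 - 6a - 45/4c + 6
  leading term c^2: no divisor's leading term divides it; move -81/8c^2 to the remainder.
  leading term a: subtract (2/3)·h_2 from -6a - 45/4c + 6 → 27/4c
  leading term c: no divisor's leading term divides it; move 27/4c to the remainder.
  remainder -81/8c^2 + 27/4c ≠ 0; add k_5 = -81/8c^2 + 27/4c to the basis.

S(k_4,k_5): lcm = bc^2. S = -243/196c^3 + 53/147bc - 145/98c^2.
  leading term c^3: subtract (6/49c)·k_5 from -243/196c^3 + 53/147bc - 145/98c^2 → 53/147bc - 113/49c^2
  leading term bc: subtract (-477/9604)·k_4 from 53/147bc - 113/49c^2 → -17855/9604c^2 + 265/2401b + 7685/14406c
  leading term c^2: subtract (35710/194481)·k_5 from -17855/9604c^2 + 265/2401b + 7685/14406c → 265/2401b - 1695/2401c
  leading term b: no divisor's leading term divides it; move 265/2401b to the remainder.
  leading term c: no divisor's leading term divides it; move -1695/2401c to the remainder.
  remainder 265/2401b - 1695/2401c ≠ 0; add k_6 = 265/2401b - 1695/2401c to the basis.

The other S-polynomials (S(h_2,h_3), S(h_1,k_4), S(h_2,k_4), S(h_3,k_4), S(h_1,k_5), S(h_2,k_5), S(h_3,k_5), S(h_1,k_6), S(h_2,k_6), S(h_3,k_6), S(k_4,k_6), S(k_5,k_6)) all reduce to 0 modulo the current basis, so we have a Gröbner basis.
Inter-reduce: drop elements whose leading term is divisible by another's, tail-reduce, and make monic.
Reduced Gröbner basis: {c^2 - 2/3c, a + 3c - 1, b - 339/53c}.

Same reduced basis, so the two generating sets span the same ideal.

Yes, the ideals are equal.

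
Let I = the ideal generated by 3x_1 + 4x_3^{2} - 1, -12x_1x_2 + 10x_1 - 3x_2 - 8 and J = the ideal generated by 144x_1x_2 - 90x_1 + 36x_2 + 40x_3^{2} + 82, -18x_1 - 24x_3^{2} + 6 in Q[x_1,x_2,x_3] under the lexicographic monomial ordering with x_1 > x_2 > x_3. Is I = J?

No, the ideals differ.

Two ideals are equal iff their reduced Gröbner bases coincide (the reduced basis is unique for a fixed ordering).
Buchberger on the first generating set:
f_1 = 3x_1 + 4x_3^{2} - 1, LT = x_1.
f_2 = -12x_1x_2 + 10x_1 - 3x_2 - 8, LT = x_1x_2.

S(f_1,f_2): lcm = x_1x_2. S = \tfrac{5}{6}x_1 + \tfrac{4}{3}x_2x_3^{2} - \tfrac{7}{12}x_2 - \tfrac{2}{3}.
  leading term x_1: subtract (\tfrac{5}{18})·f_1 from \tfrac{5}{6}x_1 + \tfrac{4}{3}x_2x_3^{2} - \tfrac{7}{12}x_2 - \tfrac{2}{3} → \tfrac{4}{3}x_2x_3^{2} - \tfrac{7}{12}x_2 - \tfrac{10}{9}x_3^{2} - \tfrac{7}{18}
  leading term x_2x_3^{2}: no divisor's leading term divides it; move \tfrac{4}{3}x_2x_3^{2} to the remainder.
  leading term x_2: no divisor's leading term divides it; move -\tfrac{7}{12}x_2 to the remainder.
  leading term x_3^{2}: no divisor's leading term divides it; move -\tfrac{10}{9}x_3^{2} to the remainder.
  leading term 1: no divisor's leading term divides it; move -\tfrac{7}{18} to the remainder.
  remainder \tfrac{4}{3}x_2x_3^{2} - \tfrac{7}{12}x_2 - \tfrac{10}{9}x_3^{2} - \tfrac{7}{18} ≠ 0; add g_3 = \tfrac{4}{3}x_2x_3^{2} - \tfrac{7}{12}x_2 - \tfrac{10}{9}x_3^{2} - \tfrac{7}{18} to the basis.

The other S-polynomials (S(f_1,g_3), S(f_2,g_3)) all reduce to 0 modulo the current basis, so we have a Gröbner basis.
Inter-reduce: drop elements whose leading term is divisible by another's, tail-reduce, and make monic.
Reduced Gröbner basis: {x_1 + \tfrac{4}{3}x_3^{2} - \tfrac{1}{3}, x_2x_3^{2} - \tfrac{7}{16}x_2 - \tfrac{5}{6}x_3^{2} - \tfrac{7}{24}}.

Buchberger on the second generating set:
h_1 = 144x_1x_2 - 90x_1 + 36x_2 + 40x_3^{2} + 82, LT = x_1x_2.
h_2 = -18x_1 - 24x_3^{2} + 6, LT = x_1.

S(h_1,h_2): lcm = x_1x_2. S = -\tfrac{5}{8}x_1 - \tfrac{4}{3}x_2x_3^{2} + \tfrac{7}{12}x_2 + \tfrac{5}{18}x_3^{2} + \tfrac{41}{72}.
  leading term x_1: subtract (\tfrac{5}{144})·h_2 from -\tfrac{5}{8}x_1 - \tfrac{4}{3}x_2x_3^{2} + \tfrac{7}{12}x_2 + \tfrac{5}{18}x_3^{2} + \tfrac{41}{72} → -\tfrac{4}{3}x_2x_3^{2} + \tfrac{7}{12}x_2 + \tfrac{10}{9}x_3^{2} + \tfrac{13}{36}
  leading term x_2x_3^{2}: no divisor's leading term divides it; move -\tfrac{4}{3}x_2x_3^{2} to the remainder.
  leading term x_2: no divisor's leading term divides it; move \tfrac{7}{12}x_2 to the remainder.
  leading term x_3^{2}: no divisor's leading term divides it; move \tfrac{10}{9}x_3^{2} to the remainder.
  leading term 1: no divisor's leading term divides it; move \tfrac{13}{36} to the remainder.
  remainder -\tfrac{4}{3}x_2x_3^{2} + \tfrac{7}{12}x_2 + \tfrac{10}{9}x_3^{2} + \tfrac{13}{36} ≠ 0; add k_3 = -\tfrac{4}{3}x_2x_3^{2} + \tfrac{7}{12}x_2 + \tfrac{10}{9}x_3^{2} + \tfrac{13}{36} to the basis.

The other S-polynomials (S(h_1,k_3), S(h_2,k_3)) all reduce to 0 modulo the current basis, so we have a Gröbner basis.
Inter-reduce: drop elements whose leading term is divisible by another's, tail-reduce, and make monic.
Reduced Gröbner basis: {x_1 + \tfrac{4}{3}x_3^{2} - \tfrac{1}{3}, x_2x_3^{2} - \tfrac{7}{16}x_2 - \tfrac{5}{6}x_3^{2} - \tfrac{13}{48}}.

The bases are distinct; the ideals are different.
The same test decides containment: I ⊆ J iff every generator of I reduces to 0 modulo a Gröbner basis of J.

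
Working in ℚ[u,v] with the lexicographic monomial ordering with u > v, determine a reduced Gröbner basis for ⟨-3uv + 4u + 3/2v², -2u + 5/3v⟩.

f_1 = -3uv + 4u + 3/2v², LT = uv.
f_2 = -2u + 5/3v, LT = u.

S(f_1,f_2): lcm = uv. S = -4/3u + ⅓v².
  leading term u: subtract (⅔)·f_2 from -4/3u + ⅓v² → ⅓v² - 10/9v
  leading term v²: no divisor's leading term divides it; move ⅓v² to the remainder.
  leading term v: no divisor's leading term divides it; move -10/9v to the remainder.
  remainder ⅓v² - 10/9v ≠ 0; add g_3 = ⅓v² - 10/9v to the basis.

S(f_1,g_3): lcm = uv². S = 2uv - ½v³.
  leading term uv: subtract (-⅔)·f_1 from 2uv - ½v³ → 8/3u - ½v³ + v²
  leading term u: subtract (-4/3)·f_2 from 8/3u - ½v³ + v² → -½v³ + v² + 20/9v
  leading term v³: subtract (-3/2v)·g_3 from -½v³ + v² + 20/9v → -⅔v² + 20/9v
  leading term v²: subtract (-2)·g_3 from -⅔v² + 20/9v → 0
  remainder 0.

S(f_2,g_3): leading monomials are coprime, so the S-polynomial reduces to 0 (Buchberger's first criterion).
Every S-polynomial of the final basis reduces to 0, so we have a Gröbner basis.
Inter-reduce: drop elements whose leading term is divisible by another's, tail-reduce, and make monic.

G = {u - ⅚v, v² - 10/3v}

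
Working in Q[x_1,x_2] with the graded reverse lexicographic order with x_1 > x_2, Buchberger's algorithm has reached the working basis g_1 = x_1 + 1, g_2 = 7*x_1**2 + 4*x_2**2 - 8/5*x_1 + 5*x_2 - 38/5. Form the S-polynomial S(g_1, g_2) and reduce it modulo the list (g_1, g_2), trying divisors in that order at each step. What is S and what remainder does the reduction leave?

S(g_1, g_2) = -4/7*x_2**2 + 43/35*x_1 - 5/7*x_2 + 38/35; remainder on division = -4/7*x_2**2 - 5/7*x_2 - 1/7.

lcm(LM(g_1), LM(g_2)) = x_1**2.
S = (lcm/LT(g_1))·g_1 − (lcm/LT(g_2))·g_2 = -4/7*x_2**2 + 43/35*x_1 - 5/7*x_2 + 38/35.
Reduce S modulo (g_1, g_2) in that order:
  leading term x_2**2: no divisor's leading term divides it; move -4/7*x_2**2 to the remainder.
  leading term x_1: subtract (43/35)·g_1 from 43/35*x_1 - 5/7*x_2 + 38/35 → -5/7*x_2 - 1/7
  leading term x_2: no divisor's leading term divides it; move -5/7*x_2 to the remainder.
  leading term 1: no divisor's leading term divides it; move -1/7 to the remainder.
The remainder -4/7*x_2**2 - 5/7*x_2 - 1/7 is nonzero, so it would be added as the next basis element.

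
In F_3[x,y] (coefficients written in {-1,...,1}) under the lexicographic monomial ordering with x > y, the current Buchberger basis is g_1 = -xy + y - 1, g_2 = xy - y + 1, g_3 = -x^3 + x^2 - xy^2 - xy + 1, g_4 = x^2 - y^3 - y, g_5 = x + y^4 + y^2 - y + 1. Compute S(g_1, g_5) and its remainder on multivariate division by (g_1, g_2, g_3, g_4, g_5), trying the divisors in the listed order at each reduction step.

S(g_1, g_5) = -y^5 - y^3 + y^2 + y + 1; remainder on division = -y^5 - y^3 + y^2 + y + 1.

lcm(LM(g_1), LM(g_5)) = xy.
S = (lcm/LT(g_1))·g_1 − (lcm/LT(g_5))·g_5 = -y^5 - y^3 + y^2 + y + 1.
Reduce S modulo (g_1, g_2, g_3, g_4, g_5) in that order:
  leading term y^5: no divisor's leading term divides it; move -y^5 to the remainder.
  leading term y^3: no divisor's leading term divides it; move -y^3 to the remainder.
  leading term y^2: no divisor's leading term divides it; move y^2 to the remainder.
  leading term y: no divisor's leading term divides it; move y to the remainder.
  leading term 1: no divisor's leading term divides it; move 1 to the remainder.
The remainder -y^5 - y^3 + y^2 + y + 1 is nonzero, so it would be added as the next basis element.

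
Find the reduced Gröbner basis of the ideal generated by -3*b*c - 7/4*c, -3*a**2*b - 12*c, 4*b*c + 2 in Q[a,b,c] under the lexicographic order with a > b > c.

G = {a**2 - 288/49, b + 7/12, c - 6/7}

f_1 = -3*b*c - 7/4*c, LT = b*c.
f_2 = -3*a**2*b - 12*c, LT = a**2*b.
f_3 = 4*b*c + 2, LT = b*c.

S(f_1,f_2): lcm = a**2*b*c. S = 7/12*a**2*c - 4*c**2.
  reduce S modulo (f_1, f_2, f_3):
  remainder 7/12*a**2*c - 4*c**2 ≠ 0; add g_4 = 7/12*a**2*c - 4*c**2 to the basis.

S(f_1,f_3): lcm = b*c. S = 7/12*c - 1/2.
  reduce S modulo (f_1, f_2, f_3, g_4):
  remainder 7/12*c - 1/2 ≠ 0; add g_5 = 7/12*c - 1/2 to the basis.

S(f_2,f_3): lcm = a**2*b*c. S = -1/2*a**2 + 4*c**2.
  reduce S modulo (f_1, f_2, f_3, g_4, g_5):
  remainder -1/2*a**2 + 144/49 ≠ 0; add g_6 = -1/2*a**2 + 144/49 to the basis.

S(f_1,g_5): lcm = b*c. S = 6/7*b + 7/12*c.
  reduce S modulo (f_1, f_2, f_3, g_4, g_5, g_6):
  remainder 6/7*b + 1/2 ≠ 0; add g_7 = 6/7*b + 1/2 to the basis.

The other S-polynomials (S(f_1,g_4), S(f_2,g_4), S(f_3,g_4), S(f_2,g_5), S(f_3,g_5), S(g_4,g_5), S(f_1,g_6), S(f_2,g_6), S(f_3,g_6), S(g_4,g_6), S(g_5,g_6), S(f_1,g_7), S(f_2,g_7), S(f_3,g_7), S(g_4,g_7), S(g_5,g_7), S(g_6,g_7)) all reduce to 0 modulo the current basis, so we have a Gröbner basis.
Inter-reduce: drop elements whose leading term is divisible by another's, tail-reduce, and make monic.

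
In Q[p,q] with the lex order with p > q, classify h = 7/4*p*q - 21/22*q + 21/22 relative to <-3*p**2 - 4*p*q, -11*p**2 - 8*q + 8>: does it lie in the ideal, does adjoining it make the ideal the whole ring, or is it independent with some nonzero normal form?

7/4*p*q - 21/22*q + 21/22 lies in I (it reduces to 0).

First compute the reduced Gröbner basis of I by Buchberger's algorithm.
f_1 = -3*p**2 - 4*p*q, LT = p**2.
f_2 = -11*p**2 - 8*q + 8, LT = p**2.

S(f_1,f_2): lcm = p**2. S = 4/3*p*q - 8/11*q + 8/11.
  reduce S modulo (f_1, f_2):
  remainder 4/3*p*q - 8/11*q + 8/11 ≠ 0; add k_3 = 4/3*p*q - 8/11*q + 8/11 to the basis.

S(f_1,k_3): lcm = p**2*q. S = 4/3*p*q**2 + 6/11*p*q - 6/11*p.
  reduce S modulo (f_1, f_2, k_3):
  remainder -6/11*p + 8/11*q**2 - 52/121*q - 36/121 ≠ 0; add k_4 = -6/11*p + 8/11*q**2 - 52/121*q - 36/121 to the basis.

S(k_3,k_4): lcm = p*q. S = 4/3*q**3 - 26/33*q**2 - 12/11*q + 6/11.
  reduce S modulo (f_1, f_2, k_3, k_4):
  remainder 4/3*q**3 - 26/33*q**2 - 12/11*q + 6/11 ≠ 0; add k_5 = 4/3*q**3 - 26/33*q**2 - 12/11*q + 6/11 to the basis.

The other S-polynomials (S(f_2,k_3), S(f_1,k_4), S(f_2,k_4), S(f_1,k_5), S(f_2,k_5), S(k_3,k_5), S(k_4,k_5)) all reduce to 0 modulo the current basis, so we have a Gröbner basis.
Inter-reduce: drop elements whose leading term is divisible by another's, tail-reduce, and make monic.
Reduced Gröbner basis: {p - 4/3*q**2 + 26/33*q + 6/11, q**3 - 13/22*q**2 - 9/11*q + 9/22}.
Label its elements g_1 = p - 4/3*q**2 + 26/33*q + 6/11, g_2 = q**3 - 13/22*q**2 - 9/11*q + 9/22.

Reduce h = 7/4*p*q - 21/22*q + 21/22 modulo G:
  leading term p*q: subtract (7/4*q)·g_1 from 7/4*p*q - 21/22*q + 21/22 → 7/3*q**3 - 91/66*q**2 - 21/11*q + 21/22
  leading term q**3: subtract (7/3)·g_2 from 7/3*q**3 - 91/66*q**2 - 21/11*q + 21/22 → 0
  normal form = 0.
Since the normal form is 0, h ∈ I.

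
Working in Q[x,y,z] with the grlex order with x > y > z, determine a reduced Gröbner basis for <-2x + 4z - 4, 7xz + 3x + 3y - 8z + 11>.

The reduced Gröbner basis is the canonical form of the ideal for this ordering.

f_1 = -2x + 4z - 4, LT = x.
f_2 = 7xz + 3x + 3y - 8z + 11, LT = xz.

S(f_1,f_2): lcm = xz. S = -2z^2 - 3/7x - 3/7y + 22/7z - 11/7.
  leading term z^2: no divisor's leading term divides it; move -2z^2 to the remainder.
  leading term x: subtract (3/14)·f_1 from -3/7x - 3/7y + 22/7z - 11/7 → -3/7y + 16/7z - 5/7
  leading term y: no divisor's leading term divides it; move -3/7y to the remainder.
  leading term z: no divisor's leading term divides it; move 16/7z to the remainder.
  leading term 1: no divisor's leading term divides it; move -5/7 to the remainder.
  remainder -2z^2 - 3/7y + 16/7z - 5/7 ≠ 0; add g_3 = -2z^2 - 3/7y + 16/7z - 5/7 to the basis.

S(f_1,g_3): leading monomials are coprime, so the S-polynomial reduces to 0 (Buchberger's first criterion).
S(f_2,g_3): lcm = xz^2. S = -3/14xy + 11/7xz + 3/7yz - 8/7z^2 - 5/14x + 11/7z.
  leading term xy: subtract (3/28y)·f_1 from -3/14xy + 11/7xz + 3/7yz - 8/7z^2 - 5/14x + 11/7z → 11/7xz - 8/7z^2 - 5/14x + 3/7y + 11/7z
  leading term xz: subtract (-11/14z)·f_1 from 11/7xz - 8/7z^2 - 5/14x + 3/7y + 11/7z → 2z^2 - 5/14x + 3/7y - 11/7z
  leading term z^2: subtract (-1)·g_3 from 2z^2 - 5/14x + 3/7y - 11/7z → -5/14x + 5/7z - 5/7
  leading term x: subtract (5/28)·f_1 from -5/14x + 5/7z - 5/7 → 0
  remainder 0.

Every S-polynomial of the final basis reduces to 0, so we have a Gröbner basis.
Inter-reduce: drop elements whose leading term is divisible by another's, tail-reduce, and make monic.

G = {z^2 + 3/14y - 8/7z + 5/14, x - 2z + 2}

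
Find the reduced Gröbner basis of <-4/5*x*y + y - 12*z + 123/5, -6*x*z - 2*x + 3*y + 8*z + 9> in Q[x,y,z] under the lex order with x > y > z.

G = {x*y - 5/4*y + 15*z - 123/4, x*z + 1/3*x - 1/2*y - 4/3*z - 3/2, y**2 + 1/6*y*z + 13/6*y + 30*z**2 - 103/2*z - 41/2}

This is the nonlinear analogue of row-reducing a linear system.

f_1 = -4/5*x*y + y - 12*z + 123/5, LT = x*y.
f_2 = -6*x*z - 2*x + 3*y + 8*z + 9, LT = x*z.

S(f_1,f_2): lcm = x*y*z. S = -1/3*x*y + 1/2*y**2 + 1/12*y*z + 3/2*y + 15*z**2 - 123/4*z.
  reduce S modulo (f_1, f_2):
  remainder 1/2*y**2 + 1/12*y*z + 13/12*y + 15*z**2 - 103/4*z - 41/4 ≠ 0; add g_3 = 1/2*y**2 + 1/12*y*z + 13/12*y + 15*z**2 - 103/4*z - 41/4 to the basis.

The other S-polynomials (S(f_1,g_3), S(f_2,g_3)) all reduce to 0 modulo the current basis, so we have a Gröbner basis.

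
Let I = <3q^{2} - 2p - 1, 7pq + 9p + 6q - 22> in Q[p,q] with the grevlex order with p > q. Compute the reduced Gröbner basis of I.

G = {p^{2} - \tfrac{55}{49}p - \tfrac{312}{49}q + \tfrac{318}{49}, pq + \tfrac{9}{7}p + \tfrac{6}{7}q - \tfrac{22}{7}, q^{2} - \tfrac{2}{3}p - \tfrac{1}{3}}

The reduced Gröbner basis is the canonical form of the ideal for this ordering.

f_1 = 3q^{2} - 2p - 1, LT = q^{2}.
f_2 = 7pq + 9p + 6q - 22, LT = pq.

S(f_1,f_2): lcm = pq^{2}. S = -\tfrac{2}{3}p^{2} - \tfrac{9}{7}pq - \tfrac{6}{7}q^{2} - \tfrac{1}{3}p + \tfrac{22}{7}q.
  leading term p^{2}: no divisor's leading term divides it; move -\tfrac{2}{3}p^{2} to the remainder.
  leading term pq: subtract (-\tfrac{9}{49})·f_2 from -\tfrac{9}{7}pq - \tfrac{6}{7}q^{2} - \tfrac{1}{3}p + \tfrac{22}{7}q → -\tfrac{6}{7}q^{2} + \tfrac{194}{147}p + \tfrac{208}{49}q - \tfrac{198}{49}
  leading term q^{2}: subtract (-\tfrac{2}{7})·f_1 from -\tfrac{6}{7}q^{2} + \tfrac{194}{147}p + \tfrac{208}{49}q - \tfrac{198}{49} → \tfrac{110}{147}p + \tfrac{208}{49}q - \tfrac{212}{49}
  leading term p: no divisor's leading term divides it; move \tfrac{110}{147}p to the remainder.
  leading term q: no divisor's leading term divides it; move \tfrac{208}{49}q to the remainder.
  leading term 1: no divisor's leading term divides it; move -\tfrac{212}{49} to the remainder.
  remainder -\tfrac{2}{3}p^{2} + \tfrac{110}{147}p + \tfrac{208}{49}q - \tfrac{212}{49} ≠ 0; add g_3 = -\tfrac{2}{3}p^{2} + \tfrac{110}{147}p + \tfrac{208}{49}q - \tfrac{212}{49} to the basis.

The other S-polynomials (S(f_1,g_3), S(f_2,g_3)) all reduce to 0 modulo the current basis, so we have a Gröbner basis.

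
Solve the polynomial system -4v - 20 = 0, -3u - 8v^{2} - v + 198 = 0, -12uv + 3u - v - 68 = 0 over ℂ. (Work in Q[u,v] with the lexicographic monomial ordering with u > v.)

Compute a lex Gröbner basis by Buchberger's algorithm.
f_1 = -4v - 20, LT = v.
f_2 = -3u - 8v^{2} - v + 198, LT = u.
f_3 = -12uv + 3u - v - 68, LT = uv.

The S-polynomials (S(f_1,f_2), S(f_1,f_3), S(f_2,f_3)) all reduce to 0 modulo the current basis, so we have a Gröbner basis.
Inter-reduce: drop elements whose leading term is divisible by another's, tail-reduce, and make monic.
Reduced Gröbner basis: {u - 1, v + 5}.

Since the basis is lex-ordered, v + 5 is univariate in v. Its roots are {-5}. Back-substituting each root into the other basis elements fixes the other coordinates.
  v = -5: the earlier basis element becomes u - 1 = 0, giving u = 1 — point (1, -5).

{(1, -5)}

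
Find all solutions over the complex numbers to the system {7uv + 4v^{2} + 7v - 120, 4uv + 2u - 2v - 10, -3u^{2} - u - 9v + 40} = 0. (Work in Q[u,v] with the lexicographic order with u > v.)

Compute a lex Gröbner basis by Buchberger's algorithm.
f_1 = 7uv + 4v^{2} + 7v - 120, LT = uv.
f_2 = 4uv + 2u - 2v - 10, LT = uv.
f_3 = -3u^{2} - u - 9v + 40, LT = u^{2}.

S(f_1,f_2): lcm = uv. S = -\tfrac{1}{2}u + \tfrac{4}{7}v^{2} + \tfrac{3}{2}v - \tfrac{205}{14}.
  reduce S modulo (f_1, f_2, f_3):
  remainder -\tfrac{1}{2}u + \tfrac{4}{7}v^{2} + \tfrac{3}{2}v - \tfrac{205}{14} ≠ 0; add h_4 = -\tfrac{1}{2}u + \tfrac{4}{7}v^{2} + \tfrac{3}{2}v - \tfrac{205}{14} to the basis.

S(f_1,f_3): lcm = u^{2}v. S = \tfrac{4}{7}uv^{2} + \tfrac{2}{3}uv - \tfrac{120}{7}u - 3v^{2} + \tfrac{40}{3}v.
  reduce S modulo (f_1, f_2, f_3, h_4):
  remainder -\tfrac{16}{49}v^{3} - \tfrac{3461}{147}v^{2} - \tfrac{4258}{147}v + \tfrac{25160}{49} ≠ 0; add h_5 = -\tfrac{16}{49}v^{3} - \tfrac{3461}{147}v^{2} - \tfrac{4258}{147}v + \tfrac{25160}{49} to the basis.

S(f_2,f_3): lcm = u^{2}v. S = \tfrac{1}{2}u^{2} - \tfrac{5}{6}uv - \tfrac{5}{2}u - 3v^{2} + \tfrac{40}{3}v.
  reduce S modulo (f_1, f_2, f_3, h_4, h_5):
  remainder -\tfrac{39}{7}v^{2} + \tfrac{14}{3}v + \tfrac{1480}{21} ≠ 0; add h_6 = -\tfrac{39}{7}v^{2} + \tfrac{14}{3}v + \tfrac{1480}{21} to the basis.

S(f_1,h_4): lcm = uv. S = \tfrac{8}{7}v^{3} + \tfrac{25}{7}v^{2} - \tfrac{198}{7}v - \tfrac{120}{7}.
  reduce S modulo (f_1, f_2, f_3, h_4, h_5, h_6):
  remainder -\tfrac{68690}{351}v + \tfrac{274760}{351} ≠ 0; add h_7 = -\tfrac{68690}{351}v + \tfrac{274760}{351} to the basis.

The other S-polynomials (S(f_2,h_4), S(f_3,h_4), S(f_1,h_5), S(f_2,h_5), S(f_3,h_5), S(h_4,h_5), S(f_1,h_6), S(f_2,h_6), S(f_3,h_6), S(h_4,h_6), S(h_5,h_6), S(f_1,h_7), S(f_2,h_7), S(f_3,h_7), S(h_4,h_7), S(h_5,h_7), S(h_6,h_7)) all reduce to 0 modulo the current basis, so we have a Gröbner basis.
Inter-reduce: drop elements whose leading term is divisible by another's, tail-reduce, and make monic.
Reduced Gröbner basis: {u - 1, v - 4}.

The lex basis is triangular: the last element involves only v. Solving v - 4 = 0 gives v ∈ {4}; substituting each value into the earlier elements determines the remaining variables.
  v = 4: the earlier basis element becomes u - 1 = 0, giving u = 1 — point (1, 4).
Zero-dimensionality of the ideal guarantees finitely many solutions over ℂ.

{(1, 4)}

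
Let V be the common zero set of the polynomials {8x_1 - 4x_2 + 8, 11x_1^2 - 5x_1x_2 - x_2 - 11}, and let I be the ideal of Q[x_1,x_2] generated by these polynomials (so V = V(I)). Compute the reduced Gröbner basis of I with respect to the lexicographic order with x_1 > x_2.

G = {x_1 - 1/2x_2 + 1, x_2^2 - 28x_2}

f_1 = 8x_1 - 4x_2 + 8, LT = x_1.
f_2 = 11x_1^2 - 5x_1x_2 - x_2 - 11, LT = x_1^2.

S(f_1,f_2): lcm = x_1^2. S = -1/22x_1x_2 + x_1 + 1/11x_2 + 1.
  leading term x_1x_2: subtract (-1/176x_2)·f_1 from -1/22x_1x_2 + x_1 + 1/11x_2 + 1 → x_1 - 1/44x_2^2 + 3/22x_2 + 1
  leading term x_1: subtract (1/8)·f_1 from x_1 - 1/44x_2^2 + 3/22x_2 + 1 → -1/44x_2^2 + 7/11x_2
  leading term x_2^2: no divisor's leading term divides it; move -1/44x_2^2 to the remainder.
  leading term x_2: no divisor's leading term divides it; move 7/11x_2 to the remainder.
  remainder -1/44x_2^2 + 7/11x_2 ≠ 0; add g_3 = -1/44x_2^2 + 7/11x_2 to the basis.

S(f_1,g_3): leading monomials are coprime, so the S-polynomial reduces to 0 (Buchberger's first criterion).
S(f_2,g_3): leading monomials are coprime, so the S-polynomial reduces to 0 (Buchberger's first criterion).
Every S-polynomial of the final basis reduces to 0, so we have a Gröbner basis.
Inter-reduce: drop elements whose leading term is divisible by another's, tail-reduce, and make monic.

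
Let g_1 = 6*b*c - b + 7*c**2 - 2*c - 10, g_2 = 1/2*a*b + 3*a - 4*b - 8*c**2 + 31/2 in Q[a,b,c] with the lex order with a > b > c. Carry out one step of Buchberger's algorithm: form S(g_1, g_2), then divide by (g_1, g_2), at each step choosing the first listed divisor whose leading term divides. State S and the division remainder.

S(g_1, g_2) = -1/6*a*b + 7/6*a*c**2 - 19/3*a*c - 5/3*a + 8*b*c + 16*c**3 - 31*c; remainder on division = 7/6*a*c**2 - 19/3*a*c - 2/3*a + 16*c**3 - 12*c**2 - 85/3*c + 37/2.

lcm(LM(g_1), LM(g_2)) = a*b*c.
S = (lcm/LT(g_1))·g_1 − (lcm/LT(g_2))·g_2 = -1/6*a*b + 7/6*a*c**2 - 19/3*a*c - 5/3*a + 8*b*c + 16*c**3 - 31*c.
Reduce S modulo (g_1, g_2) in that order:
  leading term a*b: subtract (-1/3)·g_2 from -1/6*a*b + 7/6*a*c**2 - 19/3*a*c - 5/3*a + 8*b*c + 16*c**3 - 31*c → 7/6*a*c**2 - 19/3*a*c - 2/3*a + 8*b*c - 4/3*b + 16*c**3 - 8/3*c**2 - 31*c + 31/6
  leading term a*c**2: no divisor's leading term divides it; move 7/6*a*c**2 to the remainder.
  leading term a*c: no divisor's leading term divides it; move -19/3*a*c to the remainder.
  leading term a: no divisor's leading term divides it; move -2/3*a to the remainder.
  leading term b*c: subtract (4/3)·g_1 from 8*b*c - 4/3*b + 16*c**3 - 8/3*c**2 - 31*c + 31/6 → 16*c**3 - 12*c**2 - 85/3*c + 37/2
  leading term c**3: no divisor's leading term divides it; move 16*c**3 to the remainder.
  leading term c**2: no divisor's leading term divides it; move -12*c**2 to the remainder.
  leading term c: no divisor's leading term divides it; move -85/3*c to the remainder.
  leading term 1: no divisor's leading term divides it; move 37/2 to the remainder.
The remainder 7/6*a*c**2 - 19/3*a*c - 2/3*a + 16*c**3 - 12*c**2 - 85/3*c + 37/2 is nonzero, so it would be added as the next basis element.
This is the inner loop of Buchberger's algorithm — each nonzero remainder becomes a new basis element.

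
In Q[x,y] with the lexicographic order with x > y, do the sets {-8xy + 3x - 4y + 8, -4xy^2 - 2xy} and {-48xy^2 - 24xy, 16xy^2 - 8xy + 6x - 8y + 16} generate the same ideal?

Yes, the ideals are equal.

Since reduced Gröbner bases are canonical representatives of ideals under a given ordering, it suffices to compute and compare them.
Buchberger on the first generating set:
f_1 = -8xy + 3x - 4y + 8, LT = xy.
f_2 = -4xy^2 - 2xy, LT = xy^2.

S(f_1,f_2): lcm = xy^2. S = -7/8xy + 1/2y^2 - y.
  leading term xy: subtract (7/64)·f_1 from -7/8xy + 1/2y^2 - y → -21/64x + 1/2y^2 - 9/16y - 7/8
  leading term x: no divisor's leading term divides it; move -21/64x to the remainder.
  leading term y^2: no divisor's leading term divides it; move 1/2y^2 to the remainder.
  leading term y: no divisor's leading term divides it; move -9/16y to the remainder.
  leading term 1: no divisor's leading term divides it; move -7/8 to the remainder.
  remainder -21/64x + 1/2y^2 - 9/16y - 7/8 ≠ 0; add g_3 = -21/64x + 1/2y^2 - 9/16y - 7/8 to the basis.

S(f_1,g_3): lcm = xy. S = -3/8x + 32/21y^3 - 12/7y^2 - 13/6y - 1.
  leading term x: subtract (8/7)·g_3 from -3/8x + 32/21y^3 - 12/7y^2 - 13/6y - 1 → 32/21y^3 - 16/7y^2 - 32/21y
  leading term y^3: no divisor's leading term divides it; move 32/21y^3 to the remainder.
  leading term y^2: no divisor's leading term divides it; move -16/7y^2 to the remainder.
  leading term y: no divisor's leading term divides it; move -32/21y to the remainder.
  remainder 32/21y^3 - 16/7y^2 - 32/21y ≠ 0; add g_4 = 32/21y^3 - 16/7y^2 - 32/21y to the basis.

The other S-polynomials (S(f_2,g_3), S(f_1,g_4), S(f_2,g_4), S(g_3,g_4)) all reduce to 0 modulo the current basis, so we have a Gröbner basis.
Inter-reduce: drop elements whose leading term is divisible by another's, tail-reduce, and make monic.
Reduced Gröbner basis: {x - 32/21y^2 + 12/7y + 8/3, y^3 - 3/2y^2 - y}.

Buchberger on the second generating set:
h_1 = -48xy^2 - 24xy, LT = xy^2.
h_2 = 16xy^2 - 8xy + 6x - 8y + 16, LT = xy^2.

S(h_1,h_2): lcm = xy^2. S = xy - 3/8x + 1/2y - 1.
  leading term xy: no divisor's leading term divides it; move xy to the remainder.
  leading term x: no divisor's leading term divides it; move -3/8x to the remainder.
  leading term y: no divisor's leading term divides it; move 1/2y to the remainder.
  leading term 1: no divisor's leading term divides it; move -1 to the remainder.
  remainder xy - 3/8x + 1/2y - 1 ≠ 0; add k_3 = xy - 3/8x + 1/2y - 1 to the basis.

S(h_1,k_3): lcm = xy^2. S = 7/8xy - 1/2y^2 + y.
  leading term xy: subtract (7/8)·k_3 from 7/8xy - 1/2y^2 + y → 21/64x - 1/2y^2 + 9/16y + 7/8
  leading term x: no divisor's leading term divides it; move 21/64x to the remainder.
  leading term y^2: no divisor's leading term divides it; move -1/2y^2 to the remainder.
  leading term y: no divisor's leading term divides it; move 9/16y to the remainder.
  leading term 1: no divisor's leading term divides it; move 7/8 to the remainder.
  remainder 21/64x - 1/2y^2 + 9/16y + 7/8 ≠ 0; add k_4 = 21/64x - 1/2y^2 + 9/16y + 7/8 to the basis.

S(h_1,k_4): lcm = xy^2. S = 1/2xy + 32/21y^4 - 12/7y^3 - 8/3y^2.
  leading term xy: subtract (1/2)·k_3 from 1/2xy + 32/21y^4 - 12/7y^3 - 8/3y^2 → 3/16x + 32/21y^4 - 12/7y^3 - 8/3y^2 - 1/4y + 1/2
  leading term x: subtract (4/7)·k_4 from 3/16x + 32/21y^4 - 12/7y^3 - 8/3y^2 - 1/4y + 1/2 → 32/21y^4 - 12/7y^3 - 50/21y^2 - 4/7y
  leading term y^4: no divisor's leading term divides it; move 32/21y^4 to the remainder.
  leading term y^3: no divisor's leading term divides it; move -12/7y^3 to the remainder.
  leading term y^2: no divisor's leading term divides it; move -50/21y^2 to the remainder.
  leading term y: no divisor's leading term divides it; move -4/7y to the remainder.
  remainder 32/21y^4 - 12/7y^3 - 50/21y^2 - 4/7y ≠ 0; add k_5 = 32/21y^4 - 12/7y^3 - 50/21y^2 - 4/7y to the basis.

S(k_3,k_4): lcm = xy. S = -3/8x + 32/21y^3 - 12/7y^2 - 13/6y - 1.
  leading term x: subtract (-8/7)·k_4 from -3/8x + 32/21y^3 - 12/7y^2 - 13/6y - 1 → 32/21y^3 - 16/7y^2 - 32/21y
  leading term y^3: no divisor's leading term divides it; move 32/21y^3 to the remainder.
  leading term y^2: no divisor's leading term divides it; move -16/7y^2 to the remainder.
  leading term y: no divisor's leading term divides it; move -32/21y to the remainder.
  remainder 32/21y^3 - 16/7y^2 - 32/21y ≠ 0; add k_6 = 32/21y^3 - 16/7y^2 - 32/21y to the basis.

The other S-polynomials (S(h_2,k_3), S(h_2,k_4), S(h_1,k_5), S(h_2,k_5), S(k_3,k_5), S(k_4,k_5), S(h_1,k_6), S(h_2,k_6), S(k_3,k_6), S(k_4,k_6), S(k_5,k_6)) all reduce to 0 modulo the current basis, so we have a Gröbner basis.
Inter-reduce: drop elements whose leading term is divisible by another's, tail-reduce, and make monic.
Reduced Gröbner basis: {x - 32/21y^2 + 12/7y + 8/3, y^3 - 3/2y^2 - y}.

The two bases agree; hence the ideals are identical.
The choice of monomial ordering does not affect the verdict — as long as both bases are computed under the same ordering, their equality decides ideal equality.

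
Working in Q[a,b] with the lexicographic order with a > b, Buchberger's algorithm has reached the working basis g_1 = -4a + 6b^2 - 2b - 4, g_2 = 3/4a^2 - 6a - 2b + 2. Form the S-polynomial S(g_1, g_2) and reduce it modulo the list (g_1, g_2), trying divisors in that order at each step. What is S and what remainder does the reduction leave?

lcm(LM(g_1), LM(g_2)) = a^2.
S = (lcm/LT(g_1))·g_1 − (lcm/LT(g_2))·g_2 = -3/2ab^2 + 1/2ab + 9a + 8/3b - 8/3.
Reduce S modulo (g_1, g_2) in that order:
  leading term ab^2: subtract (3/8b^2)·g_1 from -3/2ab^2 + 1/2ab + 9a + 8/3b - 8/3 → 1/2ab + 9a - 9/4b^4 + 3/4b^3 + 3/2b^2 + 8/3b - 8/3
  leading term ab: subtract (-1/8b)·g_1 from 1/2ab + 9a - 9/4b^4 + 3/4b^3 + 3/2b^2 + 8/3b - 8/3 → 9a - 9/4b^4 + 3/2b^3 + 5/4b^2 + 13/6b - 8/3
  leading term a: subtract (-9/4)·g_1 from 9a - 9/4b^4 + 3/2b^3 + 5/4b^2 + 13/6b - 8/3 → -9/4b^4 + 3/2b^3 + 59/4b^2 - 7/3b - 35/3
  leading term b^4: no divisor's leading term divides it; move -9/4b^4 to the remainder.
  leading term b^3: no divisor's leading term divides it; move 3/2b^3 to the remainder.
  leading term b^2: no divisor's leading term divides it; move 59/4b^2 to the remainder.
  leading term b: no divisor's leading term divides it; move -7/3b to the remainder.
  leading term 1: no divisor's leading term divides it; move -35/3 to the remainder.
The remainder -9/4b^4 + 3/2b^3 + 59/4b^2 - 7/3b - 35/3 is nonzero, so it would be added as the next basis element.

S(g_1, g_2) = -3/2ab^2 + 1/2ab + 9a + 8/3b - 8/3; remainder on division = -9/4b^4 + 3/2b^3 + 59/4b^2 - 7/3b - 35/3.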